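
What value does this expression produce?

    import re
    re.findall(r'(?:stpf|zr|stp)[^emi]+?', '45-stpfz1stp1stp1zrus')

['stpfz', 'stp1', 'stp1', 'zru']

Alternation tries branches left to right and keeps the first one that lets the overall match succeed at that position.
Since nothing is captured, `findall` lists the 4 matched substrings directly.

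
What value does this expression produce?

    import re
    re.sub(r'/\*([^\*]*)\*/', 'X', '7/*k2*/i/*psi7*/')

'7XiX'

Matches: at [1:7] → '/*k2*/'; at [8:16] → '/*psi7*/'.
Each match is replaced by 'X'.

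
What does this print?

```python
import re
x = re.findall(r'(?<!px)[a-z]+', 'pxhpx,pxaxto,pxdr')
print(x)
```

['pxhpx', 'pxaxto', 'pxdr']

The negative lookaround is zero-width — it rules out positions where the adjacent text would match, without consuming anything.
No capturing groups, so `findall` returns the 3 full match strings.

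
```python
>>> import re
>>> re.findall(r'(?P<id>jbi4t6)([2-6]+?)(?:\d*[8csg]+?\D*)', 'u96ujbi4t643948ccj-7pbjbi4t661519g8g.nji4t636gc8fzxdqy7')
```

[('jbi4t6', '4'), ('jbi4t6', '6')]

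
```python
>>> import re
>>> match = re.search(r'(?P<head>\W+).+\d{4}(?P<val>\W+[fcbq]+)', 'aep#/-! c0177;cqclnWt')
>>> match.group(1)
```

'#/-! '

Pattern: one or more of a non-word character (captured as 'head'); then one or more of any character, then exactly 4 of a digit; then one or more of a non-word character, then one or more of one of [fcbq] (captured as 'val').
`search` walks the string left to right and returns the first match it finds.
The match spans [3:17] → '#/-! c0177;cqc'.
Captured: group 1 = '#/-! ', group 2 = ';cqc'.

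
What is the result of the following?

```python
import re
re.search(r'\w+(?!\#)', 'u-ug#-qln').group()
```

'u'

Because the assertion is negative and zero-width, positions next to the forbidden text are skipped.
`re.search` tries every starting position until one works.
The match spans [0:1] → 'u'.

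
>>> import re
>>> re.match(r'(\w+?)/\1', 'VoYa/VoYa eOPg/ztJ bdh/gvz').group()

'VoYa/VoYa'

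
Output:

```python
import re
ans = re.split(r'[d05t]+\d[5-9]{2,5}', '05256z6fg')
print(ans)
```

Pattern: one or more of one of [d05t]; then a digit, then 2 to 5 of a character in [5-9].
The string is cut at each match, leaving 2 pieces.

['', 'z6fg']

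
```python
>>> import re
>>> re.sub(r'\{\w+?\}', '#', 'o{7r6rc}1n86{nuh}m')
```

`sub` substitutes '#' at each match site.

'o#1n86#m'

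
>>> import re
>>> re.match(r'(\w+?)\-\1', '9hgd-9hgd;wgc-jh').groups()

('9hgd',)

A backreference is literal: `\1` must see the identical characters the first group matched.
`match` is anchored at position 0; if the pattern doesn't fit there, it returns None.
The match spans [0:9] → '9hgd-9hgd'.
Captured: group 1 = '9hgd'.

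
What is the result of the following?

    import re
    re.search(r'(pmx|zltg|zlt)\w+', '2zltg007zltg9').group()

The match spans [1:13] → 'zltg007zltg9'.

'zltg007zltg9'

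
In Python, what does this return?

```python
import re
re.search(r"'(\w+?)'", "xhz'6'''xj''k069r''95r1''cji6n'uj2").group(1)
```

'6'

`re.search` scans for the first position where the pattern succeeds.
The match spans [3:6] → "'6'".
Captured: group 1 = '6'.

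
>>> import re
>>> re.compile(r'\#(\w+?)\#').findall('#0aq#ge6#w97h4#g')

['0aq', 'w97h4']

Matches: at [0:5] match '#0aq#', group 1 = '0aq'; at [8:15] match '#w97h4#', group 1 = 'w97h4'.
With a single group, `findall` returns only what that group captured — 2 items.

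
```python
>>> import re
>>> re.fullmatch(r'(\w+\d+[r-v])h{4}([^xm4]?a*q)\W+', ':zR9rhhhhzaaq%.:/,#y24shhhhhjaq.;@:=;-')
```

None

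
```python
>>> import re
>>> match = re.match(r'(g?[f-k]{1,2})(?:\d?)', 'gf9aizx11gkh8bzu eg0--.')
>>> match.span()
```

(0, 3)

`re.match` won't scan ahead — the pattern has to work from the very first character.
The match spans [0:3] → 'gf9'.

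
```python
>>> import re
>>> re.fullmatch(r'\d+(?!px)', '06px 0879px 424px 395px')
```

None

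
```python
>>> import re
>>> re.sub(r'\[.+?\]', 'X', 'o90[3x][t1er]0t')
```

'o90XX0t'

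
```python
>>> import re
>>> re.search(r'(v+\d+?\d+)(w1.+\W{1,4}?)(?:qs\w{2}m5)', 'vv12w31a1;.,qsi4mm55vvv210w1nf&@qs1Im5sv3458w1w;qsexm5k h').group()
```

'vvv210w1nf&@qs1Im5sv3458w1w;qsexm5'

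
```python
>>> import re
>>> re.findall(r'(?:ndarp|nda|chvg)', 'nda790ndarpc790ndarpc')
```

['nda', 'ndarp', 'ndarp']

Alternation isn't longest-match — the leftmost alternative that fits at this position is chosen.
Walking the string: at [0:3] → 'nda'; at [6:11] → 'ndarp'; at [15:20] → 'ndarp'.
With no groups in the pattern, `findall` gives back each whole match — 3 here.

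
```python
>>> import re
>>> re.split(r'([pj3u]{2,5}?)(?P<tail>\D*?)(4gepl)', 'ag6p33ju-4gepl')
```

A `+?`/`*?`/`{m,n}?` starts at its minimum and grows only as far as needed for what follows to match.
With a capturing group present, the delimiter's captured portion is kept in the result list.

['ag6', 'p33', 'ju-', '4gepl', '']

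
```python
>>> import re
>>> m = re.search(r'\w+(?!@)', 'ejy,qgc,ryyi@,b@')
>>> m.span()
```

(0, 3)

`(?!…)`/`(?<!…)` only lets a position through if the neighbouring text does NOT match; no characters are consumed.
The match spans [0:3] → 'ejy'.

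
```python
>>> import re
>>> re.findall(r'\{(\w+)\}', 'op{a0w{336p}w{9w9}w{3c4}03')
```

['336p', '9w9', '3c4']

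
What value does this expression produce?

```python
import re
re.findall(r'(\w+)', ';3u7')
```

['3u7']

Because there's exactly one group, `findall` drops the full match and keeps group 1 from the one hit.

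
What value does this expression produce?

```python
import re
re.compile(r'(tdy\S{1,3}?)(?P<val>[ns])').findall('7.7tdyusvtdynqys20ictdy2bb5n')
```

The pattern matches the literal 'tdy', then 1 to 3 of a non-whitespace character (lazy) (captured); then one of [ns] (captured as 'val').
Walking the string: at [3:8] match 'tdyus', groups = ('tdyu', 's'); at [9:16] match 'tdynqys', groups = ('tdynqy', 's').
2 groups means each result is a tuple of 2 captured strings — 2 here.

[('tdyu', 's'), ('tdynqy', 's')]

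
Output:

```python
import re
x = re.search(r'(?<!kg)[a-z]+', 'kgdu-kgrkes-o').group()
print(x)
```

kgdu

Because the assertion is negative and zero-width, positions next to the forbidden text are skipped.
Unlike `match`, `search` isn't anchored — it looks for the pattern anywhere in the string.
The match spans [0:4] → 'kgdu'.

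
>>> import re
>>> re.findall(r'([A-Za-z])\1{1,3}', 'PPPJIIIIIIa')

The backreference `\1` re-matches whatever the first group consumed, character for character.
Because there's exactly one group, `findall` drops the full match and keeps group 1 from each hit.

['P', 'I', 'I']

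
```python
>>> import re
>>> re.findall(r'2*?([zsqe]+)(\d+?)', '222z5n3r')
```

[('z', '5')]

Pattern: zero or more of a literal '2' (lazy); then one or more of one of [zsqe] (captured); then one or more of a digit (lazy) (captured).
Walking the string: at [0:5] match '222z5', groups = ('z', '5').
2 groups means the one result is a tuple of 2 captured strings — 1 here.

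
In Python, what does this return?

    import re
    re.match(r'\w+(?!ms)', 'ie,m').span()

(0, 2)

The negative lookahead/lookbehind blocks any match where the forbidden context is present.
`match` is anchored at position 0; if the pattern doesn't fit there, it returns None.
The match spans [0:2] → 'ie'.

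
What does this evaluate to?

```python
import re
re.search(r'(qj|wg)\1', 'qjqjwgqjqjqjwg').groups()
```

The match spans [0:4] → 'qjqj'.
Captured: group 1 = 'qj'.

('qj',)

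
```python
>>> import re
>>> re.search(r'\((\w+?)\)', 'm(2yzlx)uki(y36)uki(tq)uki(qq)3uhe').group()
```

'(2yzlx)'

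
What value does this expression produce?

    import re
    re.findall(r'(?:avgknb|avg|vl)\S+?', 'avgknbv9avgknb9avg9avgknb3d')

['avgknbv', 'avgknb9', 'avg9', 'avgknb3']

`|` is ordered: at each position the engine commits to the first alternative that works.
With no groups in the pattern, `findall` gives back each whole match — 4 here.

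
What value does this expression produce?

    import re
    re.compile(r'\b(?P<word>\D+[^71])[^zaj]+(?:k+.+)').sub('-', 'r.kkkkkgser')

'-'

This matches a word boundary (`\b`, zero-width); then one or more of a non-digit, then any character except [71] (captured as 'word'); then one or more of any character except [zaj]; then one or more of a literal 'k', then one or more of any character (non-capturing group).
Matches: at [0:11] → 'r.kkkkkgser'.
`sub` substitutes '-' at each match site.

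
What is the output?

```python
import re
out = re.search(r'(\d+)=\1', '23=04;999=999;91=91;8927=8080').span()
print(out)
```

`\1` has to match the exact text group 1 already captured.
Unlike `match`, `search` isn't anchored — it looks for the pattern anywhere in the string.
The match spans [6:13] → '999=999'.
Captured: group 1 = '999'.

(6, 13)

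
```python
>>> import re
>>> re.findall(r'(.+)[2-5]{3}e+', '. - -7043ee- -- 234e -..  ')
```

['. - -7043ee- -- ']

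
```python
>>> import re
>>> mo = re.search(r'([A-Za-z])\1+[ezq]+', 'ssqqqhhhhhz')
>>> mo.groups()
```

('s',)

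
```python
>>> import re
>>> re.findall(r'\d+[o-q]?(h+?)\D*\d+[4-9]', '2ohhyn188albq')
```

Pattern: one or more of a digit, then optionally a character in [o-q]; then one or more of a literal 'h' (lazy) (captured); then zero or more of a non-digit, then one or more of a digit, then a character in [4-9].
A non-greedy quantifier consumes as few characters as it can — just enough that the remainder of the pattern still matches from where it stops; whatever follows it matches normally.
Walking the string: at [0:9] match '2ohhyn188', group 1 = 'h'.
One capturing group, so `findall` returns just the captured substring from the one match — 1 in all.

['h']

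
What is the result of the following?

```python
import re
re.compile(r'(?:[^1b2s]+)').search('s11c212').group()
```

The pattern matches one or more of any character except [1b2s] (non-capturing group).
`re.search` scans for the first position where the pattern succeeds.
The match spans [3:4] → 'c'.

'c'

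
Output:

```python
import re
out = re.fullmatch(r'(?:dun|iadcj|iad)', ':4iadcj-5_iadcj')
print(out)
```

None

`re.fullmatch` is like wrapping the pattern in `^…$` (in single-line mode).
Here the string isn't matched end-to-end, so the call returns None.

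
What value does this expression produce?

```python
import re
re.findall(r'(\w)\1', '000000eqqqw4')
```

['0', '0', '0', 'q']

`\1` has to match the exact text group 1 already captured.
Matches: at [0:2] match '00', group 1 = '0'; at [2:4] match '00', group 1 = '0'; at [4:6] match '00', group 1 = '0'; at [7:9] match 'qq', group 1 = 'q'.
Because there's exactly one group, `findall` drops the full match and keeps group 1 from each hit.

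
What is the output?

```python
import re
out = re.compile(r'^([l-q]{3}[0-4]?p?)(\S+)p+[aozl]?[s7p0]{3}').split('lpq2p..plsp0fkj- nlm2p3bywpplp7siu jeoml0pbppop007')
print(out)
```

['', 'lpq2p', '..', 'fkj- nlm2p3bywpplp7siu jeoml0pbppop007']

The group in the pattern means `split` returns the separators' captures alongside the pieces.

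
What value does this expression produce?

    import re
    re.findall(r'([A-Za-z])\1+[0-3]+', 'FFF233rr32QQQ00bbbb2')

`\1` has to match the exact text group 1 already captured.
Because there's exactly one group, `findall` drops the full match and keeps group 1 from each hit.

['F', 'r', 'Q', 'b']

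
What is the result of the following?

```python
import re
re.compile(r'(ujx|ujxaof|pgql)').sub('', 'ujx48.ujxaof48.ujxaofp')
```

Branches in `(...|...)` are attempted left-to-right; the first branch that allows the whole pattern to succeed is taken.
Each match is replaced by ''.

'48.aof48.aofp'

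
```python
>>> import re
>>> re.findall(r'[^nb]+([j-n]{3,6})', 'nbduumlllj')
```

['llj']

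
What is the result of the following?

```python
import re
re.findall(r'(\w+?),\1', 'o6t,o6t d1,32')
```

['o6t']

A backreference is literal: `\1` must see the identical characters the first group matched.
Because there's exactly one group, `findall` drops the full match and keeps group 1 from the one hit.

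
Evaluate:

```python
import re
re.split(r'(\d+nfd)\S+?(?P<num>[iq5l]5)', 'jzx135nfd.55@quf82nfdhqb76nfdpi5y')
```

['jzx', '135nfd', '55', '@quf', '82nfd', 'i5', 'y']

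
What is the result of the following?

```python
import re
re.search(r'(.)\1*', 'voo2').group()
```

A backreference is literal: `\1` must see the identical characters the first group matched.
`re.search` tries every starting position until one works.
The match spans [0:1] → 'v'.
Captured: group 1 = 'v'.

'v'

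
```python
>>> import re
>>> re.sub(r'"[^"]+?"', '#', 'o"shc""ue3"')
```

'o##'

`sub` substitutes '#' at each match site.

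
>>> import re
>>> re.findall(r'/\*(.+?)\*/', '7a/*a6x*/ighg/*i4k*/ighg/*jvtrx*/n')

['a6x', 'i4k', 'jvtrx']

One capturing group, so `findall` returns just the captured substring from each match — 3 in all.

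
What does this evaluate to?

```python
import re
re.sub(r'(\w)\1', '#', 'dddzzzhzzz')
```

'#d#zh#z'

`\1` is not a pattern — it's the concrete string captured by group 1, re-applied verbatim.
Matches: at [0:2] → 'dd'; at [3:5] → 'zz'; at [7:9] → 'zz'.
Every occurrence is swapped for '#'.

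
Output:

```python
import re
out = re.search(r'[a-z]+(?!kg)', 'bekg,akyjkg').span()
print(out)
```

(0, 4)

The negative lookahead/lookbehind blocks any match where the forbidden context is present.
`re.search` scans for the first position where the pattern succeeds.
The match spans [0:4] → 'bekg'.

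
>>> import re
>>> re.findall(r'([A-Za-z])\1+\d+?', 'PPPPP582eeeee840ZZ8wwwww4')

['P', 'e', 'Z', 'w']

A backreference is literal: `\1` must see the identical characters the first group matched.
Matches: at [0:6] match 'PPPPP5', group 1 = 'P'; at [8:14] match 'eeeee8', group 1 = 'e'; at [16:19] match 'ZZ8', group 1 = 'Z'; at [19:25] match 'wwwww4', group 1 = 'w'.
`findall` collects group 1 from each match (4 total).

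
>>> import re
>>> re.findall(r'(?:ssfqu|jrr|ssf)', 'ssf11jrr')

Since nothing is captured, `findall` lists the 2 matched substrings directly.

['ssf', 'jrr']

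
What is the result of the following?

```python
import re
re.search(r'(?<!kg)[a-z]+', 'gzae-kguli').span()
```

`(?!…)`/`(?<!…)` only lets a position through if the neighbouring text does NOT match; no characters are consumed.
`re.search` scans for the first position where the pattern succeeds.
The match spans [0:4] → 'gzae'.

(0, 4)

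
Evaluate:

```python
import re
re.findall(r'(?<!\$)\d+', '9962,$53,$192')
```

['9962', '3', '92']

`(?!…)`/`(?<!…)` only lets a position through if the neighbouring text does NOT match; no characters are consumed.
Since nothing is captured, `findall` lists the 3 matched substrings directly.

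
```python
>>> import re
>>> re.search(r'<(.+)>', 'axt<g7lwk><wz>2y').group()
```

The match spans [3:14] → '<g7lwk><wz>'.

'<g7lwk><wz>'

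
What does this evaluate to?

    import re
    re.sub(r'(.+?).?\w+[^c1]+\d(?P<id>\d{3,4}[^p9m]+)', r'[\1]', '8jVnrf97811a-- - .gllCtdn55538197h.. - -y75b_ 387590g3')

'[8]90g3'

Pattern: one or more of any character (lazy) (captured); then optionally any character, then one or more of a word character, then one or more of any character except [c1]; then a digit; then 3 to 4 of a digit, then one or more of any character except [p9m] (captured as 'id').
Because the quantifier is non-greedy, it stops expanding at the earliest point where the rest of the pattern can succeed.
Matches: at [0:50] → '8jVnrf97811a-- - .gllCtdn55538197h.. - -y75b_ 3875'.
Each match is replaced using the text its own group 1 captured.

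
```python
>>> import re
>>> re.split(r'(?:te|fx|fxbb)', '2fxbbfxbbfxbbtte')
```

['2', 'bb', 'bb', 'bbt', '']

Branches in `(...|...)` are attempted left-to-right; the first branch that allows the whole pattern to succeed is taken.
Splitting on the pattern gives 5 pieces.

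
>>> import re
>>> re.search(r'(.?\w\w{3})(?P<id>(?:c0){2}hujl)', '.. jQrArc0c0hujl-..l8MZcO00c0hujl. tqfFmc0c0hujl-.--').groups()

('jQrAr', 'c0c0hujl')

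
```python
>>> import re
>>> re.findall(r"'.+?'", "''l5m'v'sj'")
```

The `?` after the quantifier makes it lazy — it takes as little as possible before letting the rest of the pattern try.
With no groups in the pattern, `findall` gives back each whole match — 2 here.

["''l5m'", "'sj'"]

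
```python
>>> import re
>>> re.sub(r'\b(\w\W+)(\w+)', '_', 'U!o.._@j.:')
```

This matches a word boundary (`\b`, zero-width); then a word character, then one or more of a non-word character (captured); then one or more of a word character (captured).
Matches: at [0:3] → 'U!o'; at [5:8] → '_@j'.
Every occurrence is swapped for '_'.

'_.._.:'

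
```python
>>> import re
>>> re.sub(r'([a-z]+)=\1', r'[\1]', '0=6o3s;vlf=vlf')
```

'0=6o3s;[vlf]'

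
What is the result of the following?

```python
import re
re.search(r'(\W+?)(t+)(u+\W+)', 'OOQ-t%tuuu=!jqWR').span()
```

(5, 12)

Pattern: one or more of a non-word character (lazy) (captured); then one or more of a literal 't' (captured); then one or more of a literal 'u', then one or more of a non-word character (captured).
The match spans [5:12] → '%tuuu=!'.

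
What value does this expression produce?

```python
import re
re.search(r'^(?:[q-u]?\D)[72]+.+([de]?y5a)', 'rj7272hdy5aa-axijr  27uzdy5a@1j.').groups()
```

('y5a',)

Pattern: anchored at the start of the string; then optionally a character in [q-u], then a non-digit (non-capturing group); then one or more of one of [72], then one or more of any character; then optionally one of [de], then the literal 'y5a' (captured).
Unlike `match`, `search` isn't anchored — it looks for the pattern anywhere in the string.
The match spans [0:28] → 'rj7272hdy5aa-axijr  27uzdy5a'.
Captured: group 1 = 'y5a'.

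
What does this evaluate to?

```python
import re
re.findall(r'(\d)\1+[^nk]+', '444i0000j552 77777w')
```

A backreference is literal: `\1` must see the identical characters the first group matched.
Matches: at [0:19] match '444i0000j552 77777w', group 1 = '4'.
One capturing group, so `findall` returns just the captured substring from the one match — 1 in all.

['4']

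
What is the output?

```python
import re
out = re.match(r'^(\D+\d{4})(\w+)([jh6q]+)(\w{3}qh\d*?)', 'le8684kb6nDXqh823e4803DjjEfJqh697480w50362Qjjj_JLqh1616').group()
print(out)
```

le8684kb6nDXqh823e4803DjjEfJqh697480w50362Qjjj_JLqh

Pattern: anchored at the start of the string; then one or more of a non-digit, then exactly 4 of a digit (captured); then one or more of a word character (captured); then one or more of one of [jh6q] (captured); then exactly 3 of a word character, then the literal 'qh', then zero or more of a digit (lazy) (captured).
With the lazy modifier that quantifier settles for the fewest repetitions that let the rest of the pattern succeed (the atoms after it are unaffected and can still be greedy).
With `match`, the pattern is implicitly anchored at the beginning.
The match spans [0:51] → 'le8684kb6nDXqh823e4803DjjEfJqh697480w50362Qjjj_JLqh'.
Captured: group 1 = 'le8684', group 2 = 'kb6nDXqh823e4803DjjEfJqh697480w50362Qjj', group 3 = 'j', group 4 = '_JLqh'.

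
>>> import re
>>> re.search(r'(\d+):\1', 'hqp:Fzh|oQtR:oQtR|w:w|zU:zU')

The backreference `\1` re-matches whatever the first group consumed, character for character.
Here no position works, so the call returns None.

None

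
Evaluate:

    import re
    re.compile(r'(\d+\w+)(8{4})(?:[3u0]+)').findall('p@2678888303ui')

The pattern matches one or more of a digit, then one or more of a word character (captured); then exactly 4 of a literal '8' (captured); then one or more of one of [3u0] (non-capturing group).
Walking the string: at [2:13] match '2678888303u', groups = ('267', '8888').
With 2 capturing groups, `findall` returns a 2-tuple per match.

[('267', '8888')]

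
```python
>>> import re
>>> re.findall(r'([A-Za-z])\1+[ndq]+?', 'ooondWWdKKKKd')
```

['o', 'W', 'K']

A backreference is literal: `\1` must see the identical characters the first group matched.
One capturing group, so `findall` returns just the captured substring from each match — 3 in all.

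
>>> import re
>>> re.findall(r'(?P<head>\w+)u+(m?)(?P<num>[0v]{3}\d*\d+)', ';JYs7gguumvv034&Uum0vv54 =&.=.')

The pattern matches one or more of a word character (captured as 'head'); then one or more of a literal 'u'; then optionally a literal 'm' (captured); then exactly 3 of one of [0v], then zero or more of a digit, then one or more of a digit (captured as 'num').
Matches: at [1:15] match 'JYs7gguumvv034', groups = ('JYs7ggu', 'm', 'vv034'); at [16:24] match 'Uum0vv54', groups = ('U', 'm', '0vv54').
3 groups means each result is a tuple of 3 captured strings — 2 here.

[('JYs7ggu', 'm', 'vv034'), ('U', 'm', '0vv54')]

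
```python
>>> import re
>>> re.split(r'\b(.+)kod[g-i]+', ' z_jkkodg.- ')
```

The pattern matches a word boundary (`\b`, zero-width); then one or more of any character (captured); then the literal 'kod', then one or more of a character in [g-i].
Matches to split on: at [1:9] → 'z_jkkodg'.
With a capturing group present, the delimiter's captured portion is kept in the result list.

[' ', 'z_jk', '.- ']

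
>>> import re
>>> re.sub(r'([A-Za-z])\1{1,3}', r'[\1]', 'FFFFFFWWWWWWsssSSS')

'[F][F][W][W][s][S]'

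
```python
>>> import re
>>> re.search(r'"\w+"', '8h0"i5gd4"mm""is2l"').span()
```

(3, 10)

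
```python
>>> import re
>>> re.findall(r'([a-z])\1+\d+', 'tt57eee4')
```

['t', 'e']

`\1` has to match the exact text group 1 already captured.
Scanning left to right: at [0:4] match 'tt57', group 1 = 't'; at [4:8] match 'eee4', group 1 = 'e'.
`findall` collects group 1 from each match (2 total).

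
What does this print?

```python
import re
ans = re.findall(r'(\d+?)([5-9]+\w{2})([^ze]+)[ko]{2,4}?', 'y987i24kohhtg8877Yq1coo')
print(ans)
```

Because the quantifier is non-greedy, it stops expanding at the earliest point where the rest of the pattern can succeed.
Multiple groups make `findall` return tuples — one 3-tuple for the one match.

[('9', '87i2', '4kohhtg8877Yq1c')]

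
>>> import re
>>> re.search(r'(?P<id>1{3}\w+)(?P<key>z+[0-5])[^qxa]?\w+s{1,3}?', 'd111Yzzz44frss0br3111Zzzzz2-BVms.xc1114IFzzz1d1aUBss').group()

This matches exactly 3 of a literal '1', then one or more of a word character (captured as 'id'); then one or more of a literal 'z', then a character in [0-5] (captured as 'key'); then optionally any character except [qxa], then one or more of a word character, then 1 to 3 of the literal 's' (lazy).
`search` walks the string left to right and returns the first match it finds.
The match spans [1:32] → '111Yzzz44frss0br3111Zzzzz2-BVms'.
Captured: group 1 = '111Yzzz44frss0br3111Zzzz', group 2 = 'z2'.

'111Yzzz44frss0br3111Zzzzz2-BVms'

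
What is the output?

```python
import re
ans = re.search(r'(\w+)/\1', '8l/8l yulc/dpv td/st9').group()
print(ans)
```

8l/8l

After group 1 captures some text, `\1` only succeeds where that same text appears again.
`re.search` scans for the first position where the pattern succeeds.
The match spans [0:5] → '8l/8l'.
Captured: group 1 = '8l'.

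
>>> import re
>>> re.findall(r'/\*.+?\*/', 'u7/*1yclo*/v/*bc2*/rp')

['/*1yclo*/', '/*bc2*/']

`findall` yields the raw match text (2 of them) because the pattern has no groups.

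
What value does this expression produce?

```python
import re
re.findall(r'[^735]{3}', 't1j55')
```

This matches exactly 3 of any character except [735].
Walking the string: at [0:3] → 't1j'.
Since nothing is captured, `findall` lists the 1 matched substring directly.

['t1j']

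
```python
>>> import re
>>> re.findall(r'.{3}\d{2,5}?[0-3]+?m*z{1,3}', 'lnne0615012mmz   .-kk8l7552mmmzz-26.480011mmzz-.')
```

The pattern matches exactly 3 of any character, then 2 to 5 of a digit (lazy), then one or more of a character in [0-3] (lazy); then zero or more of a literal 'm', then 1 to 3 of the literal 'z'.
Matches: at [1:14] → 'nne0615012mmz'; at [20:32] → 'k8l7552mmmzz'; at [33:46] → '26.480011mmzz'.
With no groups in the pattern, `findall` gives back each whole match — 3 here.

['nne0615012mmz', 'k8l7552mmmzz', '26.480011mmzz']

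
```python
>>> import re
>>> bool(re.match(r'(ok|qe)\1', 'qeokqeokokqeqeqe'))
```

`\1` has to match the exact text group 1 already captured.
With `match`, the pattern is implicitly anchored at the beginning.
Here position 0 doesn't satisfy it, so the call returns None, and `bool(None)` is False.

False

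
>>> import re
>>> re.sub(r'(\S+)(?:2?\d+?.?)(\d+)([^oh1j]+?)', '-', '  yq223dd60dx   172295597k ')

'  -x   - '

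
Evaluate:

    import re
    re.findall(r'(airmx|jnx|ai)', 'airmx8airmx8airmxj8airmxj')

Alternation isn't longest-match — the leftmost alternative that fits at this position is chosen.
`findall` collects group 1 from each match (4 total).

['airmx', 'airmx', 'airmx', 'airmx']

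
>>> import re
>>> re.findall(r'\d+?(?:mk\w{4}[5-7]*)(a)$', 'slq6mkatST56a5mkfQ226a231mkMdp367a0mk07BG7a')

['a']

Pattern: one or more of a digit (lazy); then the literal 'mk', then exactly 4 of a word character, then zero or more of a character in [5-7] (non-capturing group); then a literal 'a' (captured); then anchored at the end.
`findall` collects group 1 from the one match (1 total).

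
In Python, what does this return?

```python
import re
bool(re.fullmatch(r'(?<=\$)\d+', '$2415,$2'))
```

The lookaround is zero-width — it requires the adjacent text to match without consuming it, so the asserted text isn't part of the match.
`re.fullmatch` is like wrapping the pattern in `^…$` (in single-line mode).
Here there's no way to consume every character, so the call returns None, and `bool(None)` is False.

False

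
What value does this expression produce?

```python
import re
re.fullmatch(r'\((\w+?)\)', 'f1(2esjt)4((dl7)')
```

`re.fullmatch` requires the pattern to consume the entire string.
Here the pattern can't cover the whole string, so the call returns None.

None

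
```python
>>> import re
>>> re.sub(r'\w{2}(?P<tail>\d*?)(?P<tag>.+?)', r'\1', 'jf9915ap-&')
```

'&'

Pattern: exactly 2 of a word character; then zero or more of a digit (lazy) (captured as 'tail'); then one or more of any character (lazy) (captured as 'tag').
With the lazy modifier that quantifier settles for the fewest repetitions that let the rest of the pattern succeed (the atoms after it are unaffected and can still be greedy).
Matches: at [0:3] → 'jf9'; at [3:6] → '915'; at [6:9] → 'ap-'.
Each match is replaced using the text its own group 1 captured.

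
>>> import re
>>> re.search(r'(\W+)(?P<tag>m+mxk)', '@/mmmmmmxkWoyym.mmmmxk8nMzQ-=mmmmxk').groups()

('@/', 'mmmmmmxk')

This matches one or more of a non-word character (captured); then one or more of a literal 'm', then the literal 'mxk' (captured as 'tag').
Unlike `match`, `search` isn't anchored — it looks for the pattern anywhere in the string.
The match spans [0:10] → '@/mmmmmmxk'.
Captured: group 1 = '@/', group 2 = 'mmmmmmxk'.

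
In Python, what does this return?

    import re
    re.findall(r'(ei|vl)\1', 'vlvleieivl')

['vl', 'ei']

`\1` is not a pattern — it's the concrete string captured by group 1, re-applied verbatim.
`findall` collects group 1 from each match (2 total).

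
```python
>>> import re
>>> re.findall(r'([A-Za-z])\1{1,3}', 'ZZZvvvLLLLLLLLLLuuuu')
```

['Z', 'v', 'L', 'L', 'L', 'u']

The backreference `\1` re-matches whatever the first group consumed, character for character.
Scanning left to right: at [0:3] match 'ZZZ', group 1 = 'Z'; at [3:6] match 'vvv', group 1 = 'v'; at [6:10] match 'LLLL', group 1 = 'L'; at [10:14] match 'LLLL', group 1 = 'L'; at [14:16] match 'LL', group 1 = 'L'; ….
`findall` collects group 1 from each match (6 total).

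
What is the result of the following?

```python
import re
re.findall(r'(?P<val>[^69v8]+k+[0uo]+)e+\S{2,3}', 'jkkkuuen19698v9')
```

['jkkkuu']

Pattern: one or more of any character except [69v8], then one or more of the literal 'k', then one or more of one of [0uo] (captured as 'val'); then one or more of the literal 'e', then 2 to 3 of a non-whitespace character.
`findall` collects group 1 from the one match (1 total).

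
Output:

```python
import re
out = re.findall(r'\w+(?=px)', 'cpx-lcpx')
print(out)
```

['c', 'lc']

Because the assertion is zero-width, the text it checks is not consumed and won't appear in the result.
Walking the string: at [0:1] → 'c'; at [4:6] → 'lc'.
No capturing groups, so `findall` returns the 2 full match strings.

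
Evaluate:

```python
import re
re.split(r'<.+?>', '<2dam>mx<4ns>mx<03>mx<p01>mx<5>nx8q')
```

['', 'mx', 'mx', 'mx', 'mx', 'nx8q']

Splitting on the pattern gives 6 pieces.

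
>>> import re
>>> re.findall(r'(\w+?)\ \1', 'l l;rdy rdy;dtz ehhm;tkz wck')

['l', 'rdy']

After group 1 captures some text, `\1` only succeeds where that same text appears again.
With a single group, `findall` returns only what that group captured — 2 items.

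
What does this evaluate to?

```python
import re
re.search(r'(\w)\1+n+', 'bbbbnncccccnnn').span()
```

(0, 6)

A backreference is literal: `\1` must see the identical characters the first group matched.
The match spans [0:6] → 'bbbbnn'.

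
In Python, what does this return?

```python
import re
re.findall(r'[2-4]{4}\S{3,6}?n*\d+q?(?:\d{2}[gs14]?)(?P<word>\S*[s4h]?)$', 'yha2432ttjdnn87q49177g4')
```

['77g4']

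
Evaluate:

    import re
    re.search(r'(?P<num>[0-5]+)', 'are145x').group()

'145'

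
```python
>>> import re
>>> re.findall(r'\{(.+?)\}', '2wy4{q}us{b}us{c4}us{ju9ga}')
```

['q', 'b', 'c4', 'ju9ga']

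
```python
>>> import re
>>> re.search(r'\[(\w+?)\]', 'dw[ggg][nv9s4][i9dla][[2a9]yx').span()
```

(2, 7)

`search` walks the string left to right and returns the first match it finds.
The match spans [2:7] → '[ggg]'.
Captured: group 1 = 'ggg'.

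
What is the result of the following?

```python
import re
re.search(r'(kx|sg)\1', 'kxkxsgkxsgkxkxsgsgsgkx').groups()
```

('kx',)

The match spans [0:4] → 'kxkx'.
Captured: group 1 = 'kx'.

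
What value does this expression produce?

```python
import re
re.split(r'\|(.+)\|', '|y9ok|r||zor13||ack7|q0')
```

['', 'y9ok|r||zor13||ack7', 'q0']

The group in the pattern means `split` returns the separators' captures alongside the pieces.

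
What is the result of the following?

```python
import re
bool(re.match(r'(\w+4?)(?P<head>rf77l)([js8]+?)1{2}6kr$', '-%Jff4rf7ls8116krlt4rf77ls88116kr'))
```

The pattern matches one or more of a word character, then optionally a literal '4' (captured); then the literal 'rf7', then the literal '7l' (captured as 'head'); then one or more of one of [js8] (lazy) (captured); then exactly 2 of a literal '1', then the literal '6kr'; then anchored at the end.
`re.match` won't scan ahead — the pattern has to work from the very first character.
Here position 0 doesn't satisfy it, so the call returns None, and `bool(None)` is False.

False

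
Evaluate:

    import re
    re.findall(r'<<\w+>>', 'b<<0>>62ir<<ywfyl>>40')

['<<0>>', '<<ywfyl>>']

No capturing groups, so `findall` returns the 2 full match strings.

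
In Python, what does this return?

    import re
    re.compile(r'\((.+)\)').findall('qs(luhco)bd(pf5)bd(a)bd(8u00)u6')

['luhco)bd(pf5)bd(a)bd(8u00']

With a single group, `findall` returns only what that group captured — 1 item.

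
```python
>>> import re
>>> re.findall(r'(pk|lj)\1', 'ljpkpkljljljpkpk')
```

['pk', 'lj', 'pk']

`\1` is not a pattern — it's the concrete string captured by group 1, re-applied verbatim.
Scanning left to right: at [2:6] match 'pkpk', group 1 = 'pk'; at [6:10] match 'ljlj', group 1 = 'lj'; at [12:16] match 'pkpk', group 1 = 'pk'.
One capturing group, so `findall` returns just the captured substring from each match — 3 in all.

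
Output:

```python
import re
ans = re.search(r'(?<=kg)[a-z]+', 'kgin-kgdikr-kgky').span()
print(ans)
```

(2, 4)

The positive lookaround only admits positions where the adjacent text matches; those characters stay outside the span.
The match spans [2:4] → 'in'.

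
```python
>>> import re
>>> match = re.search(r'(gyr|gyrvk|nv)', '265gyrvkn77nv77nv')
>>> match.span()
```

(3, 6)

Alternation tries branches left to right and keeps the first one that lets the overall match succeed at that position.
Unlike `match`, `search` isn't anchored — it looks for the pattern anywhere in the string.
The match spans [3:6] → 'gyr'.
Captured: group 1 = 'gyr'.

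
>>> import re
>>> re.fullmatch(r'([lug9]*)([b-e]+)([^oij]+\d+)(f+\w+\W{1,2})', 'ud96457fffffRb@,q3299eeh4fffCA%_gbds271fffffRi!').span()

(0, 47)

Pattern: zero or more of one of [lug9] (captured); then one or more of a character in [b-e] (captured); then one or more of any character except [oij], then one or more of a digit (captured); then one or more of a literal 'f', then one or more of a word character, then 1 to 2 of a non-word character (captured).
`re.fullmatch` is like wrapping the pattern in `^…$` (in single-line mode).
The match spans [0:47] → 'ud96457fffffRb@,q3299eeh4fffCA%_gbds271fffffRi!'.
Captured: group 1 = 'u', group 2 = 'd', group 3 = '96457fffffRb@,q3299eeh4fffCA%_gbds271', group 4 = 'fffffRi!'.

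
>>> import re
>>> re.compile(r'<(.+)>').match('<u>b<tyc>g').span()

(0, 9)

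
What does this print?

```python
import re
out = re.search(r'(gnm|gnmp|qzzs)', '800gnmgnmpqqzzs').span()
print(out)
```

(3, 6)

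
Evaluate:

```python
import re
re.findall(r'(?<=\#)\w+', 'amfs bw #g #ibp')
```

The positive lookaround only admits positions where the adjacent text matches; those characters stay outside the span.
Scanning left to right: at [9:10] → 'g'; at [12:15] → 'ibp'.
`findall` yields the raw match text (2 of them) because the pattern has no groups.

['g', 'ibp']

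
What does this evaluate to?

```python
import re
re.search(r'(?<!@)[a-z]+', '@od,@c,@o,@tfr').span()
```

(2, 3)

The negative lookaround is zero-width — it rules out positions where the adjacent text would match, without consuming anything.
`re.search` scans for the first position where the pattern succeeds.
The match spans [2:3] → 'd'.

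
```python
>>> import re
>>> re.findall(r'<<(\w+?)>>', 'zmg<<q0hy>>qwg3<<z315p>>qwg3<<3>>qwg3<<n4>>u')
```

['q0hy', 'z315p', '3', 'n4']

Scanning left to right: at [3:11] match '<<q0hy>>', group 1 = 'q0hy'; at [15:24] match '<<z315p>>', group 1 = 'z315p'; at [28:33] match '<<3>>', group 1 = '3'; at [37:43] match '<<n4>>', group 1 = 'n4'.
Because there's exactly one group, `findall` drops the full match and keeps group 1 from each hit.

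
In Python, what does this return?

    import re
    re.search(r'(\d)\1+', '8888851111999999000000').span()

(0, 5)

After group 1 captures some text, `\1` only succeeds where that same text appears again.
The match spans [0:5] → '88888'.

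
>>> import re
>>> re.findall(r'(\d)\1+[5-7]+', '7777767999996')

`\1` has to match the exact text group 1 already captured.
Scanning left to right: at [0:7] match '7777767', group 1 = '7'; at [7:13] match '999996', group 1 = '9'.
With a single group, `findall` returns only what that group captured — 2 items.

['7', '9']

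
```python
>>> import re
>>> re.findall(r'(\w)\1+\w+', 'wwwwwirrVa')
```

The backreference `\1` re-matches whatever the first group consumed, character for character.
`findall` collects group 1 from the one match (1 total).

['w']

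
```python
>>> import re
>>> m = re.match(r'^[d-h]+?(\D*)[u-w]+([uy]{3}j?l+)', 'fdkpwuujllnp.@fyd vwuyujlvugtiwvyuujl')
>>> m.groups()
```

('dkpwuujllnp.@fyd vwuyujlvugtiw', 'yuujl')

The match spans [0:37] → 'fdkpwuujllnp.@fyd vwuyujlvugtiwvyuujl'.
Captured: group 1 = 'dkpwuujllnp.@fyd vwuyujlvugtiw', group 2 = 'yuujl'.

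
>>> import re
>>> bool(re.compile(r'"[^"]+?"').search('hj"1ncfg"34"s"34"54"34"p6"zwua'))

`re.search` tries every starting position until one works.
The match spans [2:9] → '"1ncfg"'.

True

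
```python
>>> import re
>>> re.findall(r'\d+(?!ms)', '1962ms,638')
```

['196', '638']

A negative assertion filters positions out without eating any characters.
Since nothing is captured, `findall` lists the 2 matched substrings directly.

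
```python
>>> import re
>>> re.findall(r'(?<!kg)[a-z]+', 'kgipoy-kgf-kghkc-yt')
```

['kgipoy', 'kgf', 'kghkc', 'yt']

Because the assertion is negative and zero-width, positions next to the forbidden text are skipped.
Scanning left to right: at [0:6] → 'kgipoy'; at [7:10] → 'kgf'; at [11:16] → 'kghkc'; at [17:19] → 'yt'.
`findall` yields the raw match text (4 of them) because the pattern has no groups.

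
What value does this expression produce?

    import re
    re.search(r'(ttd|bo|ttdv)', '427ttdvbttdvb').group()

The regex engine tests alternatives in the order written; an earlier branch that matches wins even if a later one would match more.
`re.search` scans for the first position where the pattern succeeds.
The match spans [3:6] → 'ttd'.
Captured: group 1 = 'ttd'.

'ttd'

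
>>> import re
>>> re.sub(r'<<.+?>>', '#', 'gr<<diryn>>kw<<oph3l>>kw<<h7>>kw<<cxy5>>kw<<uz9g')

'gr#kw#kw#kw#kw<<uz9g'

A non-greedy quantifier consumes as few characters as it can — just enough that the remainder of the pattern still matches from where it stops; whatever follows it matches normally.
Matches: at [2:11] → '<<diryn>>'; at [13:22] → '<<oph3l>>'; at [24:30] → '<<h7>>'; at [32:40] → '<<cxy5>>'.
Each match is replaced by '#'.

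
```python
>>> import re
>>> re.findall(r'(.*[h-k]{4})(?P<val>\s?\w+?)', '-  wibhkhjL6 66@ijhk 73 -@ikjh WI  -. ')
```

[('-  wibhkhjL6 66@ijhk 73 -@ikjh', ' W')]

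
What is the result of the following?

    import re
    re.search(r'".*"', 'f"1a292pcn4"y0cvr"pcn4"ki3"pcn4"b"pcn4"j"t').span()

`search` walks the string left to right and returns the first match it finds.
The match spans [1:41] → '"1a292pcn4"y0cvr"pcn4"ki3"pcn4"b"pcn4"j"'.

(1, 41)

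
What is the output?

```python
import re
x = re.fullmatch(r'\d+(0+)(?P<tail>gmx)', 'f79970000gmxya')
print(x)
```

None

The pattern matches one or more of a digit; then one or more of a literal '0' (captured); then the literal 'gm', then the literal 'x' (captured as 'tail').
For `fullmatch`, every character of the input must be accounted for by the pattern.
Here there's no way to consume every character, so the call returns None.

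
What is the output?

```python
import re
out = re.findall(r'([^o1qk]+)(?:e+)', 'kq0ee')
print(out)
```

This matches one or more of any character except [o1qk] (captured); then one or more of a literal 'e' (non-capturing group).
Matches: at [2:5] match '0ee', group 1 = '0e'.
`findall` collects group 1 from the one match (1 total).

['0e']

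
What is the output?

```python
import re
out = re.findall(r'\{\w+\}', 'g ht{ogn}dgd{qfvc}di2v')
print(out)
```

['{ogn}', '{qfvc}']

Since nothing is captured, `findall` lists the 2 matched substrings directly.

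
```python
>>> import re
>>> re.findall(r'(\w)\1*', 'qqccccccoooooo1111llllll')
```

['q', 'c', 'o', '1', 'l']

`\1` is not a pattern — it's the concrete string captured by group 1, re-applied verbatim.
`findall` collects group 1 from each match (5 total).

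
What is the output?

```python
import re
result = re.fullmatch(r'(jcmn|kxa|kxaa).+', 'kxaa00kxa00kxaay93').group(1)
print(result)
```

`|` is ordered: at each position the engine commits to the first alternative that works.
`re.fullmatch` requires the pattern to consume the entire string.
The match spans [0:18] → 'kxaa00kxa00kxaay93'.
Captured: group 1 = 'kxa'.

kxa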